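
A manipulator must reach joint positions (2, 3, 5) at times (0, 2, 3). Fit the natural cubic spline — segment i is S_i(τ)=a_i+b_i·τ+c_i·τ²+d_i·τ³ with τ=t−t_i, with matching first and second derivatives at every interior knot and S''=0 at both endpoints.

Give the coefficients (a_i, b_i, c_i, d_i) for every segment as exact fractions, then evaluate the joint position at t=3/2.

Δ: Δ0=1/2, Δ1=2
row 1: diag=6, rhs=9; c'=1/6, d'=3/2
back: M1=3/2
M: M0=0, M1=3/2, M2=0
seg 0: a=2, c=M0/2=0, d=(M1−M0)/(6·2)=1/8, b=Δ0−h0·(2M0+M1)/6=0
seg 1: a=3, c=M1/2=3/4, d=(M2−M1)/(6·1)=-1/4, b=Δ1−h1·(2M1+M2)/6=3/2
t_q=3/2 → seg 0, τ=3/2; S=2+0·τ+0·τ²+1/8·τ³=155/64

  seg 0: a=2 b=0 c=0 d=1/8
  seg 1: a=3 b=3/2 c=3/4 d=-1/4
S(3/2) = 155/64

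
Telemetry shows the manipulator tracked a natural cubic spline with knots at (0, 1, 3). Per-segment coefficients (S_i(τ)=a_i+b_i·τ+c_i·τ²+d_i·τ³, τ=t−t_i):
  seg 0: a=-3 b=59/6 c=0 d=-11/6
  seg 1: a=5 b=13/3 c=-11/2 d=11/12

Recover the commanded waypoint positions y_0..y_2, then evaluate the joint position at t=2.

y_0 = S_0(0) = a_0 = -3
y_1 = S_1(0) = a_1 = 5
y_2 = S_1(2) = -1
t_q=2 is in segment 1 (τ=1); S_1(τ)=19/4

y_0=-3 y_1=5 y_2=-1
S(2) = 19/4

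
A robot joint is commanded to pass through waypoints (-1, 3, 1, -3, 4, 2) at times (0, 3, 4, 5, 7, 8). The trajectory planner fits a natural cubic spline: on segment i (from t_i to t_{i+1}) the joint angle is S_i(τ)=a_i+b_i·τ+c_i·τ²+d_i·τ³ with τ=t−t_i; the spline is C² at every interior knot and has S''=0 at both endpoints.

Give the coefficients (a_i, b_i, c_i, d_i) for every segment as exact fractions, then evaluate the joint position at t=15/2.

Δ: Δ0=4/3, Δ1=-2, Δ2=-4, Δ3=7/2, Δ4=-2
row 1: diag=8, rhs=-20; c'=1/8, d'=-5/2
row 2: denom=4−1·1/8=31/8; d'=(-12−1·-5/2)/(31/8)=-76/31
row 3: denom=6−1·8/31=178/31; d'=(45−1·-76/31)/(178/31)=1471/178
row 4: denom=6−2·31/89=472/89; d'=(-33−2·1471/178)/(472/89)=-551/59
back: M4=-551/59
back: M3=1471/178−31/89·-551/59=1359/118
back: M2=-76/31−8/31·1359/118=-320/59
back: M1=-5/2−1/8·-320/59=-215/118
M: M0=0, M1=-215/118, M2=-320/59, M3=1359/118, M4=-551/59, M5=0
seg 0: a=-1, c=M0/2=0, d=(M1−M0)/(6·3)=-215/2124, b=Δ0−h0·(2M0+M1)/6=1589/708
seg 1: a=3, c=M1/2=-215/236, d=(M2−M1)/(6·1)=-425/708, b=Δ1−h1·(2M1+M2)/6=-173/354
seg 2: a=1, c=M2/2=-160/59, d=(M3−M2)/(6·1)=1999/708, b=Δ2−h2·(2M2+M3)/6=-2911/708
seg 3: a=-3, c=M3/2=1359/236, d=(M4−M3)/(6·2)=-2461/1416, b=Δ3−h3·(2M3+M4)/6=-377/354
seg 4: a=4, c=M4/2=-551/118, d=(M5−M4)/(6·1)=551/354, b=Δ4−h4·(2M4+M5)/6=197/177
t_q=15/2 → seg 4, τ=1/2; S=4+197/177·τ+-551/118·τ²+551/354·τ³=3383/944

  seg 0: a=-1 b=1589/708 c=0 d=-215/2124
  seg 1: a=3 b=-173/354 c=-215/236 d=-425/708
  seg 2: a=1 b=-2911/708 c=-160/59 d=1999/708
  seg 3: a=-3 b=-377/354 c=1359/236 d=-2461/1416
  seg 4: a=4 b=197/177 c=-551/118 d=551/354
S(15/2) = 3383/944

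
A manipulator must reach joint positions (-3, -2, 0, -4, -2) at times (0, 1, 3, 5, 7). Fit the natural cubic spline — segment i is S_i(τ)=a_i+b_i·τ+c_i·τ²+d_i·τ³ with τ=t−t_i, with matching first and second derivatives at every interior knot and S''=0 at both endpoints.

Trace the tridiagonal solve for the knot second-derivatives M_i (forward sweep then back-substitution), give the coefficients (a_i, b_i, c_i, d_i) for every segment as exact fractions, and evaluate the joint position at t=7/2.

  seg 0: a=-3 b=67/82 c=0 d=15/82
  seg 1: a=-2 b=56/41 c=45/82 d=-15/41
  seg 2: a=0 b=-34/41 c=-135/82 d=87/164
  seg 3: a=-4 b=-43/41 c=63/41 d=-21/82
S(7/2) = -997/1312

Δ: Δ0=1, Δ1=1, Δ2=-2, Δ3=1
row 1: diag=6, rhs=0; c'=1/3, d'=0
row 2: denom=8−2·1/3=22/3; d'=(-18−2·0)/(22/3)=-27/11
row 3: denom=8−2·3/11=82/11; d'=(18−2·-27/11)/(82/11)=126/41
back: M3=126/41
back: M2=-27/11−3/11·126/41=-135/41
back: M1=0−1/3·-135/41=45/41
M: M0=0, M1=45/41, M2=-135/41, M3=126/41, M4=0
seg 0: a=-3, c=M0/2=0, d=(M1−M0)/(6·1)=15/82, b=Δ0−h0·(2M0+M1)/6=67/82
seg 1: a=-2, c=M1/2=45/82, d=(M2−M1)/(6·2)=-15/41, b=Δ1−h1·(2M1+M2)/6=56/41
seg 2: a=0, c=M2/2=-135/82, d=(M3−M2)/(6·2)=87/164, b=Δ2−h2·(2M2+M3)/6=-34/41
seg 3: a=-4, c=M3/2=63/41, d=(M4−M3)/(6·2)=-21/82, b=Δ3−h3·(2M3+M4)/6=-43/41
t_q=7/2 → seg 2, τ=1/2; S=0+-34/41·τ+-135/82·τ²+87/164·τ³=-997/1312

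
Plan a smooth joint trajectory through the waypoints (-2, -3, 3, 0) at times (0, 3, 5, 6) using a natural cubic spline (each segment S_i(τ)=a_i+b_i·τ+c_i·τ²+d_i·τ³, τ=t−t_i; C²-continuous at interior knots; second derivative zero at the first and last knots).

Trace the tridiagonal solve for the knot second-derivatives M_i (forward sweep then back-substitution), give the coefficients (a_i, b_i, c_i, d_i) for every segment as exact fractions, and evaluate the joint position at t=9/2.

Δ: Δ0=-1/3, Δ1=3, Δ2=-3
row 1: diag=10, rhs=20; c'=1/5, d'=2
row 2: denom=6−2·1/5=28/5; d'=(-36−2·2)/(28/5)=-50/7
back: M2=-50/7
back: M1=2−1/5·-50/7=24/7
M: M0=0, M1=24/7, M2=-50/7, M3=0
seg 0: a=-2, c=M0/2=0, d=(M1−M0)/(6·3)=4/21, b=Δ0−h0·(2M0+M1)/6=-43/21
seg 1: a=-3, c=M1/2=12/7, d=(M2−M1)/(6·2)=-37/42, b=Δ1−h1·(2M1+M2)/6=65/21
seg 2: a=3, c=M2/2=-25/7, d=(M3−M2)/(6·1)=25/21, b=Δ2−h2·(2M2+M3)/6=-13/21
t_q=9/2 → seg 1, τ=3/2; S=-3+65/21·τ+12/7·τ²+-37/42·τ³=283/112

  seg 0: a=-2 b=-43/21 c=0 d=4/21
  seg 1: a=-3 b=65/21 c=12/7 d=-37/42
  seg 2: a=3 b=-13/21 c=-25/7 d=25/21
S(9/2) = 283/112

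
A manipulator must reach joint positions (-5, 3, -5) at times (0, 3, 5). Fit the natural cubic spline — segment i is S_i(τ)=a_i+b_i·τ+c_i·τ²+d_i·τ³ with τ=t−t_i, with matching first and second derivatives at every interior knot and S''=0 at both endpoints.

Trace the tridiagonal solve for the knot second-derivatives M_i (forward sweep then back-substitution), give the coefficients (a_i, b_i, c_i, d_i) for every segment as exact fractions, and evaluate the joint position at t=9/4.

Δ: Δ0=8/3, Δ1=-4
row 1: diag=10, rhs=-40; c'=1/5, d'=-4
back: M1=-4
M: M0=0, M1=-4, M2=0
seg 0: a=-5, c=M0/2=0, d=(M1−M0)/(6·3)=-2/9, b=Δ0−h0·(2M0+M1)/6=14/3
seg 1: a=3, c=M1/2=-2, d=(M2−M1)/(6·2)=1/3, b=Δ1−h1·(2M1+M2)/6=-4/3
t_q=9/4 → seg 0, τ=9/4; S=-5+14/3·τ+0·τ²+-2/9·τ³=95/32

  seg 0: a=-5 b=14/3 c=0 d=-2/9
  seg 1: a=3 b=-4/3 c=-2 d=1/3
S(9/4) = 95/32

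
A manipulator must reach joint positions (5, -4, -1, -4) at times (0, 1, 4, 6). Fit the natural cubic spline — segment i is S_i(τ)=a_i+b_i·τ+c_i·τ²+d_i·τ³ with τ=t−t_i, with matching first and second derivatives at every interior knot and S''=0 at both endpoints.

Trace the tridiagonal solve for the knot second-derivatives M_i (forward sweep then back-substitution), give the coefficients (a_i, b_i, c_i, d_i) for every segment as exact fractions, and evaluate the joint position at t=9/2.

Δ: Δ0=-9, Δ1=1, Δ2=-3/2
row 1: diag=8, rhs=60; c'=3/8, d'=15/2
row 2: denom=10−3·3/8=71/8; d'=(-15−3·15/2)/(71/8)=-300/71
back: M2=-300/71
back: M1=15/2−3/8·-300/71=645/71
M: M0=0, M1=645/71, M2=-300/71, M3=0
seg 0: a=5, c=M0/2=0, d=(M1−M0)/(6·1)=215/142, b=Δ0−h0·(2M0+M1)/6=-1493/142
seg 1: a=-4, c=M1/2=645/142, d=(M2−M1)/(6·3)=-105/142, b=Δ1−h1·(2M1+M2)/6=-424/71
seg 2: a=-1, c=M2/2=-150/71, d=(M3−M2)/(6·2)=25/71, b=Δ2−h2·(2M2+M3)/6=187/142
t_q=9/2 → seg 2, τ=1/2; S=-1+187/142·τ+-150/71·τ²+25/71·τ³=-469/568

  seg 0: a=5 b=-1493/142 c=0 d=215/142
  seg 1: a=-4 b=-424/71 c=645/142 d=-105/142
  seg 2: a=-1 b=187/142 c=-150/71 d=25/71
S(9/2) = -469/568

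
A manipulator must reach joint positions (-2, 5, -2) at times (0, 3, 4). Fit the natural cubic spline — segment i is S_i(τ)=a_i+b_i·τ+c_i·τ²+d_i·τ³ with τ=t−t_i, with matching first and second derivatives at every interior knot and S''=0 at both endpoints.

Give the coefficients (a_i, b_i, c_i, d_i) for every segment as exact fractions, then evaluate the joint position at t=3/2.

Δ: Δ0=7/3, Δ1=-7
row 1: diag=8, rhs=-56; c'=1/8, d'=-7
back: M1=-7
M: M0=0, M1=-7, M2=0
seg 0: a=-2, c=M0/2=0, d=(M1−M0)/(6·3)=-7/18, b=Δ0−h0·(2M0+M1)/6=35/6
seg 1: a=5, c=M1/2=-7/2, d=(M2−M1)/(6·1)=7/6, b=Δ1−h1·(2M1+M2)/6=-14/3
t_q=3/2 → seg 0, τ=3/2; S=-2+35/6·τ+0·τ²+-7/18·τ³=87/16

  seg 0: a=-2 b=35/6 c=0 d=-7/18
  seg 1: a=5 b=-14/3 c=-7/2 d=7/6
S(3/2) = 87/16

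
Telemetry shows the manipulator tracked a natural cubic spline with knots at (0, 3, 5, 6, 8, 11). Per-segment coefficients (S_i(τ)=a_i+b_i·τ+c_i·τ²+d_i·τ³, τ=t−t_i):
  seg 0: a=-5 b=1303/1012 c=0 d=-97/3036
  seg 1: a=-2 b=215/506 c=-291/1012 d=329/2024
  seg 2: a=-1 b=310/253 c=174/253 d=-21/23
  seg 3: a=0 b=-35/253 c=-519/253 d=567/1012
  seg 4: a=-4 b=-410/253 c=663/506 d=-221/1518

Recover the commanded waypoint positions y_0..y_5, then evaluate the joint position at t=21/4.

y_0=-5 y_1=-2 y_2=-1 y_3=0 y_4=-4 y_5=-1
S(21/4) = -10767/16192

y_0 = S_0(0) = a_0 = -5
y_1 = S_1(0) = a_1 = -2
y_2 = S_2(0) = a_2 = -1
y_3 = S_3(0) = a_3 = 0
y_4 = S_4(0) = a_4 = -4
y_5 = S_4(3) = -1
t_q=21/4 is in segment 2 (τ=1/4); S_2(τ)=-10767/16192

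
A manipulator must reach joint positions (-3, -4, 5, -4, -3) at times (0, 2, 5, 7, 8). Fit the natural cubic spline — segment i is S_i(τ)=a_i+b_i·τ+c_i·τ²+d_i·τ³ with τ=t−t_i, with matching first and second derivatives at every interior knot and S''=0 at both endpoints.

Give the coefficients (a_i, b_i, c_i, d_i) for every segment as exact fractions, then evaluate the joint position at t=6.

  seg 0: a=-3 b=-981/506 c=0 d=91/253
  seg 1: a=-4 b=1203/506 c=546/253 d=-329/506
  seg 2: a=5 b=-564/253 c=-1869/506 d=2589/2024
  seg 3: a=-4 b=-837/506 c=4029/1012 d=-1343/1012
S(6) = 721/2024

Δ: Δ0=-1/2, Δ1=3, Δ2=-9/2, Δ3=1
row 1: diag=10, rhs=21; c'=3/10, d'=21/10
row 2: denom=10−3·3/10=91/10; d'=(-45−3·21/10)/(91/10)=-513/91
row 3: denom=6−2·20/91=506/91; d'=(33−2·-513/91)/(506/91)=4029/506
back: M3=4029/506
back: M2=-513/91−20/91·4029/506=-1869/253
back: M1=21/10−3/10·-1869/253=1092/253
M: M0=0, M1=1092/253, M2=-1869/253, M3=4029/506, M4=0
seg 0: a=-3, c=M0/2=0, d=(M1−M0)/(6·2)=91/253, b=Δ0−h0·(2M0+M1)/6=-981/506
seg 1: a=-4, c=M1/2=546/253, d=(M2−M1)/(6·3)=-329/506, b=Δ1−h1·(2M1+M2)/6=1203/506
seg 2: a=5, c=M2/2=-1869/506, d=(M3−M2)/(6·2)=2589/2024, b=Δ2−h2·(2M2+M3)/6=-564/253
seg 3: a=-4, c=M3/2=4029/1012, d=(M4−M3)/(6·1)=-1343/1012, b=Δ3−h3·(2M3+M4)/6=-837/506
t_q=6 → seg 2, τ=1; S=5+-564/253·τ+-1869/506·τ²+2589/2024·τ³=721/2024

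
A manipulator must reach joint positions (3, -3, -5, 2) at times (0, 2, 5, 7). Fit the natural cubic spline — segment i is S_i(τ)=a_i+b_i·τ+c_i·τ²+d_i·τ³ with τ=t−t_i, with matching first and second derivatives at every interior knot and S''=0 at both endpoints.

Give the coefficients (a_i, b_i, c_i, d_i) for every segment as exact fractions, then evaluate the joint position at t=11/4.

  seg 0: a=3 b=-68/21 c=0 d=5/84
  seg 1: a=-3 b=-53/21 c=5/14 d=11/126
  seg 2: a=-5 b=83/42 c=8/7 d=-4/21
S(11/4) = -4171/896

Δ: Δ0=-3, Δ1=-2/3, Δ2=7/2
row 1: diag=10, rhs=14; c'=3/10, d'=7/5
row 2: denom=10−3·3/10=91/10; d'=(25−3·7/5)/(91/10)=16/7
back: M2=16/7
back: M1=7/5−3/10·16/7=5/7
M: M0=0, M1=5/7, M2=16/7, M3=0
seg 0: a=3, c=M0/2=0, d=(M1−M0)/(6·2)=5/84, b=Δ0−h0·(2M0+M1)/6=-68/21
seg 1: a=-3, c=M1/2=5/14, d=(M2−M1)/(6·3)=11/126, b=Δ1−h1·(2M1+M2)/6=-53/21
seg 2: a=-5, c=M2/2=8/7, d=(M3−M2)/(6·2)=-4/21, b=Δ2−h2·(2M2+M3)/6=83/42
t_q=11/4 → seg 1, τ=3/4; S=-3+-53/21·τ+5/14·τ²+11/126·τ³=-4171/896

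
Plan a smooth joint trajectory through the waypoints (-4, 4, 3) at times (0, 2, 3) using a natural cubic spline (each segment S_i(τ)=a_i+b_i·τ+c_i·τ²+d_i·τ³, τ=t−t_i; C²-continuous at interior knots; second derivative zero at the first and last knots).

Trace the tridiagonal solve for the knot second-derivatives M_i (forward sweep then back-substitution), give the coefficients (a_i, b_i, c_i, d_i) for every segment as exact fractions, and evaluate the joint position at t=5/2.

  seg 0: a=-4 b=17/3 c=0 d=-5/12
  seg 1: a=4 b=2/3 c=-5/2 d=5/6
S(5/2) = 61/16

Δ: Δ0=4, Δ1=-1
row 1: diag=6, rhs=-30; c'=1/6, d'=-5
back: M1=-5
M: M0=0, M1=-5, M2=0
seg 0: a=-4, c=M0/2=0, d=(M1−M0)/(6·2)=-5/12, b=Δ0−h0·(2M0+M1)/6=17/3
seg 1: a=4, c=M1/2=-5/2, d=(M2−M1)/(6·1)=5/6, b=Δ1−h1·(2M1+M2)/6=2/3
t_q=5/2 → seg 1, τ=1/2; S=4+2/3·τ+-5/2·τ²+5/6·τ³=61/16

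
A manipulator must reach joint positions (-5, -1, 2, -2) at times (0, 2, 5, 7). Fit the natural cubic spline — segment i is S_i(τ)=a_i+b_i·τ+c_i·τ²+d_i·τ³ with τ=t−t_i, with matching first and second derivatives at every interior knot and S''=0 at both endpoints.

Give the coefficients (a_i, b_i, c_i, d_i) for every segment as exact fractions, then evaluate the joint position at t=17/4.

Δ: Δ0=2, Δ1=1, Δ2=-2
row 1: diag=10, rhs=-6; c'=3/10, d'=-3/5
row 2: denom=10−3·3/10=91/10; d'=(-18−3·-3/5)/(91/10)=-162/91
back: M2=-162/91
back: M1=-3/5−3/10·-162/91=-6/91
M: M0=0, M1=-6/91, M2=-162/91, M3=0
seg 0: a=-5, c=M0/2=0, d=(M1−M0)/(6·2)=-1/182, b=Δ0−h0·(2M0+M1)/6=184/91
seg 1: a=-1, c=M1/2=-3/91, d=(M2−M1)/(6·3)=-2/21, b=Δ1−h1·(2M1+M2)/6=178/91
seg 2: a=2, c=M2/2=-81/91, d=(M3−M2)/(6·2)=27/182, b=Δ2−h2·(2M2+M3)/6=-74/91
t_q=17/4 → seg 1, τ=9/4; S=-1+178/91·τ+-3/91·τ²+-2/21·τ³=6259/2912

  seg 0: a=-5 b=184/91 c=0 d=-1/182
  seg 1: a=-1 b=178/91 c=-3/91 d=-2/21
  seg 2: a=2 b=-74/91 c=-81/91 d=27/182
S(17/4) = 6259/2912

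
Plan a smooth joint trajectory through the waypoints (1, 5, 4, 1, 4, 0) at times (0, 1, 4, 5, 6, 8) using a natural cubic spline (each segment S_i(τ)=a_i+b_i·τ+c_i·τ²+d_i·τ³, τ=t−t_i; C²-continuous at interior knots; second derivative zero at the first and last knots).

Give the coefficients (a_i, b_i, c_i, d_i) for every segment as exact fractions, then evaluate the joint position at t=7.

  seg 0: a=1 b=15997/3651 c=0 d=-1393/3651
  seg 1: a=5 b=11818/3651 c=-1393/1217 d=-166/10953
  seg 2: a=4 b=-14750/3651 c=-1559/1217 d=8474/3651
  seg 3: a=1 b=1318/3651 c=6915/1217 d=-11110/3651
  seg 4: a=4 b=9478/3651 c=-4195/1217 d=4195/7302
S(7) = 9063/2434

Δ: Δ0=4, Δ1=-1/3, Δ2=-3, Δ3=3, Δ4=-2
row 1: diag=8, rhs=-26; c'=3/8, d'=-13/4
row 2: denom=8−3·3/8=55/8; d'=(-16−3·-13/4)/(55/8)=-10/11
row 3: denom=4−1·8/55=212/55; d'=(36−1·-10/11)/(212/55)=1015/106
row 4: denom=6−1·55/212=1217/212; d'=(-30−1·1015/106)/(1217/212)=-8390/1217
back: M4=-8390/1217
back: M3=1015/106−55/212·-8390/1217=13830/1217
back: M2=-10/11−8/55·13830/1217=-3118/1217
back: M1=-13/4−3/8·-3118/1217=-2786/1217
M: M0=0, M1=-2786/1217, M2=-3118/1217, M3=13830/1217, M4=-8390/1217, M5=0
seg 0: a=1, c=M0/2=0, d=(M1−M0)/(6·1)=-1393/3651, b=Δ0−h0·(2M0+M1)/6=15997/3651
seg 1: a=5, c=M1/2=-1393/1217, d=(M2−M1)/(6·3)=-166/10953, b=Δ1−h1·(2M1+M2)/6=11818/3651
seg 2: a=4, c=M2/2=-1559/1217, d=(M3−M2)/(6·1)=8474/3651, b=Δ2−h2·(2M2+M3)/6=-14750/3651
seg 3: a=1, c=M3/2=6915/1217, d=(M4−M3)/(6·1)=-11110/3651, b=Δ3−h3·(2M3+M4)/6=1318/3651
seg 4: a=4, c=M4/2=-4195/1217, d=(M5−M4)/(6·2)=4195/7302, b=Δ4−h4·(2M4+M5)/6=9478/3651
t_q=7 → seg 4, τ=1; S=4+9478/3651·τ+-4195/1217·τ²+4195/7302·τ³=9063/2434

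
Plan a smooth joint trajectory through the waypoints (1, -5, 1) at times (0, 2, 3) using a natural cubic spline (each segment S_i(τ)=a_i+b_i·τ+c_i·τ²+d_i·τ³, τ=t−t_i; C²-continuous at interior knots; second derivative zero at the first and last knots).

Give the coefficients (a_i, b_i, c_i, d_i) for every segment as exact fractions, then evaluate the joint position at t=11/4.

Δ: Δ0=-3, Δ1=6
row 1: diag=6, rhs=54; c'=1/6, d'=9
back: M1=9
M: M0=0, M1=9, M2=0
seg 0: a=1, c=M0/2=0, d=(M1−M0)/(6·2)=3/4, b=Δ0−h0·(2M0+M1)/6=-6
seg 1: a=-5, c=M1/2=9/2, d=(M2−M1)/(6·1)=-3/2, b=Δ1−h1·(2M1+M2)/6=3
t_q=11/4 → seg 1, τ=3/4; S=-5+3·τ+9/2·τ²+-3/2·τ³=-109/128

  seg 0: a=1 b=-6 c=0 d=3/4
  seg 1: a=-5 b=3 c=9/2 d=-3/2
S(11/4) = -109/128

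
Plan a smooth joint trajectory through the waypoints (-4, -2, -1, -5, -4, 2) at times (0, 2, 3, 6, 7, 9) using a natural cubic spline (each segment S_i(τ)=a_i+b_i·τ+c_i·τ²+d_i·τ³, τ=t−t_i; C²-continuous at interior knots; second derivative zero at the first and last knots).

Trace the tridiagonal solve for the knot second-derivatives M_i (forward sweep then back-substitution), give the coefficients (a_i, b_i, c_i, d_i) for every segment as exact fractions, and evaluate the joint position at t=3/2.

  seg 0: a=-4 b=4781/5655 c=0 d=437/11310
  seg 1: a=-2 b=7403/5655 c=437/1885 d=-3059/5655
  seg 2: a=-1 b=848/5655 c=-2622/1885 d=26/87
  seg 3: a=-5 b=-718/5655 c=2448/1885 d=-971/5655
  seg 4: a=-4 b=11057/5655 c=1477/1885 d=-1477/11310
S(3/2) = -78459/30160

Δ: Δ0=1, Δ1=1, Δ2=-4/3, Δ3=1, Δ4=3
row 1: diag=6, rhs=0; c'=1/6, d'=0
row 2: denom=8−1·1/6=47/6; d'=(-14−1·0)/(47/6)=-84/47
row 3: denom=8−3·18/47=322/47; d'=(14−3·-84/47)/(322/47)=65/23
row 4: denom=6−1·47/322=1885/322; d'=(12−1·65/23)/(1885/322)=2954/1885
back: M4=2954/1885
back: M3=65/23−47/322·2954/1885=4896/1885
back: M2=-84/47−18/47·4896/1885=-5244/1885
back: M1=0−1/6·-5244/1885=874/1885
M: M0=0, M1=874/1885, M2=-5244/1885, M3=4896/1885, M4=2954/1885, M5=0
seg 0: a=-4, c=M0/2=0, d=(M1−M0)/(6·2)=437/11310, b=Δ0−h0·(2M0+M1)/6=4781/5655
seg 1: a=-2, c=M1/2=437/1885, d=(M2−M1)/(6·1)=-3059/5655, b=Δ1−h1·(2M1+M2)/6=7403/5655
seg 2: a=-1, c=M2/2=-2622/1885, d=(M3−M2)/(6·3)=26/87, b=Δ2−h2·(2M2+M3)/6=848/5655
seg 3: a=-5, c=M3/2=2448/1885, d=(M4−M3)/(6·1)=-971/5655, b=Δ3−h3·(2M3+M4)/6=-718/5655
seg 4: a=-4, c=M4/2=1477/1885, d=(M5−M4)/(6·2)=-1477/11310, b=Δ4−h4·(2M4+M5)/6=11057/5655
t_q=3/2 → seg 0, τ=3/2; S=-4+4781/5655·τ+0·τ²+437/11310·τ³=-78459/30160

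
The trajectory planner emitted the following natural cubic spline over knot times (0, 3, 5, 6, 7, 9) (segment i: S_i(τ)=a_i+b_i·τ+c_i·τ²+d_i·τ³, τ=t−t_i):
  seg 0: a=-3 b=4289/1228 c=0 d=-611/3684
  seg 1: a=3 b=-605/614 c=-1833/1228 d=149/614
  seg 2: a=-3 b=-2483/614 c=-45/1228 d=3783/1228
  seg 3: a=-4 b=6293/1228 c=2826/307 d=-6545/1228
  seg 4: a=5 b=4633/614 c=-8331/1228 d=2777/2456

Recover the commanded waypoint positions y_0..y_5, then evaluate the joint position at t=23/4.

y_0 = S_0(0) = a_0 = -3
y_1 = S_1(0) = a_1 = 3
y_2 = S_2(0) = a_2 = -3
y_3 = S_3(0) = a_3 = -4
y_4 = S_4(0) = a_4 = 5
y_5 = S_4(2) = 2
t_q=23/4 is in segment 2 (τ=3/4); S_2(τ)=-373623/78592

y_0=-3 y_1=3 y_2=-3 y_3=-4 y_4=5 y_5=2
S(23/4) = -373623/78592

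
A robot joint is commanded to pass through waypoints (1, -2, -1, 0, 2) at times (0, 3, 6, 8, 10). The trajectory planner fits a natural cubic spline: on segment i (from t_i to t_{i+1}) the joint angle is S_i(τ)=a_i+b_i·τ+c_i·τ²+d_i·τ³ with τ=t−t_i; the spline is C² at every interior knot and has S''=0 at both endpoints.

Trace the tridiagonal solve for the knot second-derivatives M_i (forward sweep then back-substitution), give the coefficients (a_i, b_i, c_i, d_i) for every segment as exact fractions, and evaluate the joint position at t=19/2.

Δ: Δ0=-1, Δ1=1/3, Δ2=1/2, Δ3=1
row 1: diag=12, rhs=8; c'=1/4, d'=2/3
row 2: denom=10−3·1/4=37/4; d'=(1−3·2/3)/(37/4)=-4/37
row 3: denom=8−2·8/37=280/37; d'=(3−2·-4/37)/(280/37)=17/40
back: M3=17/40
back: M2=-4/37−8/37·17/40=-1/5
back: M1=2/3−1/4·-1/5=43/60
M: M0=0, M1=43/60, M2=-1/5, M3=17/40, M4=0
seg 0: a=1, c=M0/2=0, d=(M1−M0)/(6·3)=43/1080, b=Δ0−h0·(2M0+M1)/6=-163/120
seg 1: a=-2, c=M1/2=43/120, d=(M2−M1)/(6·3)=-11/216, b=Δ1−h1·(2M1+M2)/6=-17/60
seg 2: a=-1, c=M2/2=-1/10, d=(M3−M2)/(6·2)=5/96, b=Δ2−h2·(2M2+M3)/6=59/120
seg 3: a=0, c=M3/2=17/80, d=(M4−M3)/(6·2)=-17/480, b=Δ3−h3·(2M3+M4)/6=43/60
t_q=19/2 → seg 3, τ=3/2; S=0+43/60·τ+17/80·τ²+-17/480·τ³=367/256

  seg 0: a=1 b=-163/120 c=0 d=43/1080
  seg 1: a=-2 b=-17/60 c=43/120 d=-11/216
  seg 2: a=-1 b=59/120 c=-1/10 d=5/96
  seg 3: a=0 b=43/60 c=17/80 d=-17/480
S(19/2) = 367/256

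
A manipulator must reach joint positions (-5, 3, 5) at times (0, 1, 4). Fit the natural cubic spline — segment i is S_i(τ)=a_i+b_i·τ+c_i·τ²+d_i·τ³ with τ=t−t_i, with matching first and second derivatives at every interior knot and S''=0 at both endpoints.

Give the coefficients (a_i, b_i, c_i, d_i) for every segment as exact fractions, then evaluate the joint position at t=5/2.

  seg 0: a=-5 b=107/12 c=0 d=-11/12
  seg 1: a=3 b=37/6 c=-11/4 d=11/36
S(5/2) = 227/32

Δ: Δ0=8, Δ1=2/3
row 1: diag=8, rhs=-44; c'=3/8, d'=-11/2
back: M1=-11/2
M: M0=0, M1=-11/2, M2=0
seg 0: a=-5, c=M0/2=0, d=(M1−M0)/(6·1)=-11/12, b=Δ0−h0·(2M0+M1)/6=107/12
seg 1: a=3, c=M1/2=-11/4, d=(M2−M1)/(6·3)=11/36, b=Δ1−h1·(2M1+M2)/6=37/6
t_q=5/2 → seg 1, τ=3/2; S=3+37/6·τ+-11/4·τ²+11/36·τ³=227/32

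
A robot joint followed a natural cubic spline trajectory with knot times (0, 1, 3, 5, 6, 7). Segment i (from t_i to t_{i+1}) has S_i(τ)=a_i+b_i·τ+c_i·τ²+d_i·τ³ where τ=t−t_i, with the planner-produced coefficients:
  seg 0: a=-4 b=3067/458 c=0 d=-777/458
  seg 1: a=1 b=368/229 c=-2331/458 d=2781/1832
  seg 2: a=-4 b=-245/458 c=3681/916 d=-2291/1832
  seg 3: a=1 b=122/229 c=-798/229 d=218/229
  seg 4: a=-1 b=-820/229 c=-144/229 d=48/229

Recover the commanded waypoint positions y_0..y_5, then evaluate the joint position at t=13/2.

y_0 = S_0(0) = a_0 = -4
y_1 = S_1(0) = a_1 = 1
y_2 = S_2(0) = a_2 = -4
y_3 = S_3(0) = a_3 = 1
y_4 = S_4(0) = a_4 = -1
y_5 = S_4(1) = -5
t_q=13/2 is in segment 4 (τ=1/2); S_4(τ)=-669/229

y_0=-4 y_1=1 y_2=-4 y_3=1 y_4=-1 y_5=-5
S(13/2) = -669/229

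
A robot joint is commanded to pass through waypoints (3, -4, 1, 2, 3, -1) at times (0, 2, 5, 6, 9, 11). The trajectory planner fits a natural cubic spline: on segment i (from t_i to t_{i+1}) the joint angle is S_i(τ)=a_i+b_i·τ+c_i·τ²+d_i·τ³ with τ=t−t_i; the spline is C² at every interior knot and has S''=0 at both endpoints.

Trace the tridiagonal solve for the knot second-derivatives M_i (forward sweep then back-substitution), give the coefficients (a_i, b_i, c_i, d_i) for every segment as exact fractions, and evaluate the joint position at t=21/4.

  seg 0: a=3 b=-46691/9882 c=0 d=1513/4941
  seg 1: a=-4 b=-10379/9882 c=3026/1647 d=-27619/88938
  seg 2: a=1 b=7850/4941 c=-9463/9882 d=45/122
  seg 3: a=2 b=7709/9882 c=736/4941 d=-8831/88938
  seg 4: a=3 b=-4976/4941 c=-2453/3294 d=2453/19764
S(21/4) = 283147/210816

Δ: Δ0=-7/2, Δ1=5/3, Δ2=1, Δ3=1/3, Δ4=-2
row 1: diag=10, rhs=31; c'=3/10, d'=31/10
row 2: denom=8−3·3/10=71/10; d'=(-4−3·31/10)/(71/10)=-133/71
row 3: denom=8−1·10/71=558/71; d'=(-4−1·-133/71)/(558/71)=-151/558
row 4: denom=10−3·71/186=549/62; d'=(-14−3·-151/558)/(549/62)=-2453/1647
back: M4=-2453/1647
back: M3=-151/558−71/186·-2453/1647=1472/4941
back: M2=-133/71−10/71·1472/4941=-9463/4941
back: M1=31/10−3/10·-9463/4941=6052/1647
M: M0=0, M1=6052/1647, M2=-9463/4941, M3=1472/4941, M4=-2453/1647, M5=0
seg 0: a=3, c=M0/2=0, d=(M1−M0)/(6·2)=1513/4941, b=Δ0−h0·(2M0+M1)/6=-46691/9882
seg 1: a=-4, c=M1/2=3026/1647, d=(M2−M1)/(6·3)=-27619/88938, b=Δ1−h1·(2M1+M2)/6=-10379/9882
seg 2: a=1, c=M2/2=-9463/9882, d=(M3−M2)/(6·1)=45/122, b=Δ2−h2·(2M2+M3)/6=7850/4941
seg 3: a=2, c=M3/2=736/4941, d=(M4−M3)/(6·3)=-8831/88938, b=Δ3−h3·(2M3+M4)/6=7709/9882
seg 4: a=3, c=M4/2=-2453/3294, d=(M5−M4)/(6·2)=2453/19764, b=Δ4−h4·(2M4+M5)/6=-4976/4941
t_q=21/4 → seg 2, τ=1/4; S=1+7850/4941·τ+-9463/9882·τ²+45/122·τ³=283147/210816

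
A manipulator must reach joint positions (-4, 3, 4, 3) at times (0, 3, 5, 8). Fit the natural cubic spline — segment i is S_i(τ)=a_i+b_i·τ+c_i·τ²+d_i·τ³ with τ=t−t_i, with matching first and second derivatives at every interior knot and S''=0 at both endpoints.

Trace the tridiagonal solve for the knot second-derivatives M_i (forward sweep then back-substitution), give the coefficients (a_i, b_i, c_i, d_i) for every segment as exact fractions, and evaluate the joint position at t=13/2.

Δ: Δ0=7/3, Δ1=1/2, Δ2=-1/3
row 1: diag=10, rhs=-11; c'=1/5, d'=-11/10
row 2: denom=10−2·1/5=48/5; d'=(-5−2·-11/10)/(48/5)=-7/24
back: M2=-7/24
back: M1=-11/10−1/5·-7/24=-25/24
M: M0=0, M1=-25/24, M2=-7/24, M3=0
seg 0: a=-4, c=M0/2=0, d=(M1−M0)/(6·3)=-25/432, b=Δ0−h0·(2M0+M1)/6=137/48
seg 1: a=3, c=M1/2=-25/48, d=(M2−M1)/(6·2)=1/16, b=Δ1−h1·(2M1+M2)/6=31/24
seg 2: a=4, c=M2/2=-7/48, d=(M3−M2)/(6·3)=7/432, b=Δ2−h2·(2M2+M3)/6=-1/24
t_q=13/2 → seg 2, τ=3/2; S=4+-1/24·τ+-7/48·τ²+7/432·τ³=469/128

  seg 0: a=-4 b=137/48 c=0 d=-25/432
  seg 1: a=3 b=31/24 c=-25/48 d=1/16
  seg 2: a=4 b=-1/24 c=-7/48 d=7/432
S(13/2) = 469/128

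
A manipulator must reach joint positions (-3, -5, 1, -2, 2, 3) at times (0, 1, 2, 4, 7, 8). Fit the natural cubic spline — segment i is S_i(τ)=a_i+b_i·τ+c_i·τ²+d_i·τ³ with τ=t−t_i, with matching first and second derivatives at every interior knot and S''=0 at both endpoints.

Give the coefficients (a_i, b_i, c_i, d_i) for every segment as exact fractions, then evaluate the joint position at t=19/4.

Δ: Δ0=-2, Δ1=6, Δ2=-3/2, Δ3=4/3, Δ4=1
row 1: diag=4, rhs=48; c'=1/4, d'=12
row 2: denom=6−1·1/4=23/4; d'=(-45−1·12)/(23/4)=-228/23
row 3: denom=10−2·8/23=214/23; d'=(17−2·-228/23)/(214/23)=847/214
row 4: denom=8−3·69/214=1505/214; d'=(-2−3·847/214)/(1505/214)=-2969/1505
back: M4=-2969/1505
back: M3=847/214−69/214·-2969/1505=6914/1505
back: M2=-228/23−8/23·6914/1505=-17324/1505
back: M1=12−1/4·-17324/1505=22391/1505
M: M0=0, M1=22391/1505, M2=-17324/1505, M3=6914/1505, M4=-2969/1505, M5=0
seg 0: a=-3, c=M0/2=0, d=(M1−M0)/(6·1)=22391/9030, b=Δ0−h0·(2M0+M1)/6=-40451/9030
seg 1: a=-5, c=M1/2=22391/3010, d=(M2−M1)/(6·1)=-7943/1806, b=Δ1−h1·(2M1+M2)/6=13361/4515
seg 2: a=1, c=M2/2=-8662/1505, d=(M3−M2)/(6·2)=12119/9030, b=Δ2−h2·(2M2+M3)/6=5989/1290
seg 3: a=-2, c=M3/2=3457/1505, d=(M4−M3)/(6·3)=-9883/27090, b=Δ3−h3·(2M3+M4)/6=-20537/9030
seg 4: a=2, c=M4/2=-2969/3010, d=(M5−M4)/(6·1)=2969/9030, b=Δ4−h4·(2M4+M5)/6=7484/4515
t_q=19/4 → seg 3, τ=3/4; S=-2+-20537/9030·τ+3457/1505·τ²+-9883/27090·τ³=-494617/192640

  seg 0: a=-3 b=-40451/9030 c=0 d=22391/9030
  seg 1: a=-5 b=13361/4515 c=22391/3010 d=-7943/1806
  seg 2: a=1 b=5989/1290 c=-8662/1505 d=12119/9030
  seg 3: a=-2 b=-20537/9030 c=3457/1505 d=-9883/27090
  seg 4: a=2 b=7484/4515 c=-2969/3010 d=2969/9030
S(19/4) = -494617/192640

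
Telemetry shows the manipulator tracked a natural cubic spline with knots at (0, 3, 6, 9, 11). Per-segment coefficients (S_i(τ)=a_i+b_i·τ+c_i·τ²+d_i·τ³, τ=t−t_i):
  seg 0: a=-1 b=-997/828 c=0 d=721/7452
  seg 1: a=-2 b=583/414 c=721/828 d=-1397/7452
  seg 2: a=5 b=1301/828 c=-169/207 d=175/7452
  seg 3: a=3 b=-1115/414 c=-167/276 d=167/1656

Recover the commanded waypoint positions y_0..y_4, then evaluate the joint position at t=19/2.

y_0 = S_0(0) = a_0 = -1
y_1 = S_1(0) = a_1 = -2
y_2 = S_2(0) = a_2 = 5
y_3 = S_3(0) = a_3 = 3
y_4 = S_3(2) = -4
t_q=19/2 is in segment 3 (τ=1/2); S_3(τ)=6689/4416

y_0=-1 y_1=-2 y_2=5 y_3=3 y_4=-4
S(19/2) = 6689/4416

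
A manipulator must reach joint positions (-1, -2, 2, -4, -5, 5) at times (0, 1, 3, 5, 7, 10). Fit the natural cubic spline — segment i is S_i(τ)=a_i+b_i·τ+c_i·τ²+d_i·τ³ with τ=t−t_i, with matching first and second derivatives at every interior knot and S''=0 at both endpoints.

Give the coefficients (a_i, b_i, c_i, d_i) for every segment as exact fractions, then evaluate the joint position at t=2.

  seg 0: a=-1 b=-1057/582 c=0 d=475/582
  seg 1: a=-2 b=184/291 c=475/194 d=-1027/1164
  seg 2: a=2 b=-47/291 c=-276/97 d=415/582
  seg 3: a=-4 b=-869/291 c=139/97 d=-221/2328
  seg 4: a=-5 b=935/582 c=335/388 d=-335/3492
S(2) = 77/388

Δ: Δ0=-1, Δ1=2, Δ2=-3, Δ3=-1/2, Δ4=10/3
row 1: diag=6, rhs=18; c'=1/3, d'=3
row 2: denom=8−2·1/3=22/3; d'=(-30−2·3)/(22/3)=-54/11
row 3: denom=8−2·3/11=82/11; d'=(15−2·-54/11)/(82/11)=273/82
row 4: denom=10−2·11/41=388/41; d'=(23−2·273/82)/(388/41)=335/194
back: M4=335/194
back: M3=273/82−11/41·335/194=278/97
back: M2=-54/11−3/11·278/97=-552/97
back: M1=3−1/3·-552/97=475/97
M: M0=0, M1=475/97, M2=-552/97, M3=278/97, M4=335/194, M5=0
seg 0: a=-1, c=M0/2=0, d=(M1−M0)/(6·1)=475/582, b=Δ0−h0·(2M0+M1)/6=-1057/582
seg 1: a=-2, c=M1/2=475/194, d=(M2−M1)/(6·2)=-1027/1164, b=Δ1−h1·(2M1+M2)/6=184/291
seg 2: a=2, c=M2/2=-276/97, d=(M3−M2)/(6·2)=415/582, b=Δ2−h2·(2M2+M3)/6=-47/291
seg 3: a=-4, c=M3/2=139/97, d=(M4−M3)/(6·2)=-221/2328, b=Δ3−h3·(2M3+M4)/6=-869/291
seg 4: a=-5, c=M4/2=335/388, d=(M5−M4)/(6·3)=-335/3492, b=Δ4−h4·(2M4+M5)/6=935/582
t_q=2 → seg 1, τ=1; S=-2+184/291·τ+475/194·τ²+-1027/1164·τ³=77/388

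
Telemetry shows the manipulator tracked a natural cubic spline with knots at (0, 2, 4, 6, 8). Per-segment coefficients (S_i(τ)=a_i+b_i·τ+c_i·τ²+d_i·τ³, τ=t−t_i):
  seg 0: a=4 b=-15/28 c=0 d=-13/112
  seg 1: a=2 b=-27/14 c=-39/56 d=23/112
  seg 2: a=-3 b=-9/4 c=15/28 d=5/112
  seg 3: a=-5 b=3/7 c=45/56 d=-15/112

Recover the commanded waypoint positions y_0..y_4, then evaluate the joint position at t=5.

y_0=4 y_1=2 y_2=-3 y_3=-5 y_4=-2
S(5) = -523/112

y_0 = S_0(0) = a_0 = 4
y_1 = S_1(0) = a_1 = 2
y_2 = S_2(0) = a_2 = -3
y_3 = S_3(0) = a_3 = -5
y_4 = S_3(2) = -2
t_q=5 is in segment 2 (τ=1); S_2(τ)=-523/112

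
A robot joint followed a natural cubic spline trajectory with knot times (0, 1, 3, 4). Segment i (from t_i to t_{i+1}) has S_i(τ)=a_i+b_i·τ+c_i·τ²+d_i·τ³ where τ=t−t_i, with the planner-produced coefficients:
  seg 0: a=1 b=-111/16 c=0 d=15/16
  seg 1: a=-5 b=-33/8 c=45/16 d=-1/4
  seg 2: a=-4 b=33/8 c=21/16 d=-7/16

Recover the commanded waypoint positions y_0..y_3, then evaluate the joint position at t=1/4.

y_0 = S_0(0) = a_0 = 1
y_1 = S_1(0) = a_1 = -5
y_2 = S_2(0) = a_2 = -4
y_3 = S_2(1) = 1
t_q=1/4 is in segment 0 (τ=1/4); S_0(τ)=-737/1024

y_0=1 y_1=-5 y_2=-4 y_3=1
S(1/4) = -737/1024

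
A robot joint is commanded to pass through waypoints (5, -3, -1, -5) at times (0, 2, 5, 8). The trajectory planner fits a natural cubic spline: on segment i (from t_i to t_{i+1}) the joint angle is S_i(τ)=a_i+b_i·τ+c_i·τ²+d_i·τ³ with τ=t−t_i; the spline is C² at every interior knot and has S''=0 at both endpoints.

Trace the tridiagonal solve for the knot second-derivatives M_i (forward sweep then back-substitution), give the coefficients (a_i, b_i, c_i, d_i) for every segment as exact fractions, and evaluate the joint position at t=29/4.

Δ: Δ0=-4, Δ1=2/3, Δ2=-4/3
row 1: diag=10, rhs=28; c'=3/10, d'=14/5
row 2: denom=12−3·3/10=111/10; d'=(-12−3·14/5)/(111/10)=-68/37
back: M2=-68/37
back: M1=14/5−3/10·-68/37=124/37
M: M0=0, M1=124/37, M2=-68/37, M3=0
seg 0: a=5, c=M0/2=0, d=(M1−M0)/(6·2)=31/111, b=Δ0−h0·(2M0+M1)/6=-568/111
seg 1: a=-3, c=M1/2=62/37, d=(M2−M1)/(6·3)=-32/111, b=Δ1−h1·(2M1+M2)/6=-196/111
seg 2: a=-1, c=M2/2=-34/37, d=(M3−M2)/(6·3)=34/333, b=Δ2−h2·(2M2+M3)/6=56/111
t_q=29/4 → seg 2, τ=9/4; S=-1+56/111·τ+-34/37·τ²+34/333·τ³=-3971/1184

  seg 0: a=5 b=-568/111 c=0 d=31/111
  seg 1: a=-3 b=-196/111 c=62/37 d=-32/111
  seg 2: a=-1 b=56/111 c=-34/37 d=34/333
S(29/4) = -3971/1184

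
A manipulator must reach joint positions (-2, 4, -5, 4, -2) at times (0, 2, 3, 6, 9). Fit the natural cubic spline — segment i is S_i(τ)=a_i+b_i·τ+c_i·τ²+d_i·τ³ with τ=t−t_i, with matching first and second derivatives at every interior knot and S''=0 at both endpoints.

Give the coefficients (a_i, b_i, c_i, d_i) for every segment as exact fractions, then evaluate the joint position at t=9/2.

Δ: Δ0=3, Δ1=-9, Δ2=3, Δ3=-2
row 1: diag=6, rhs=-72; c'=1/6, d'=-12
row 2: denom=8−1·1/6=47/6; d'=(72−1·-12)/(47/6)=504/47
row 3: denom=12−3·18/47=510/47; d'=(-30−3·504/47)/(510/47)=-487/85
back: M3=-487/85
back: M2=504/47−18/47·-487/85=1098/85
back: M1=-12−1/6·1098/85=-1203/85
M: M0=0, M1=-1203/85, M2=1098/85, M3=-487/85, M4=0
seg 0: a=-2, c=M0/2=0, d=(M1−M0)/(6·2)=-401/340, b=Δ0−h0·(2M0+M1)/6=656/85
seg 1: a=4, c=M1/2=-1203/170, d=(M2−M1)/(6·1)=767/170, b=Δ1−h1·(2M1+M2)/6=-547/85
seg 2: a=-5, c=M2/2=549/85, d=(M3−M2)/(6·3)=-317/306, b=Δ2−h2·(2M2+M3)/6=-1199/170
seg 3: a=4, c=M3/2=-487/170, d=(M4−M3)/(6·3)=487/1530, b=Δ3−h3·(2M3+M4)/6=317/85
t_q=9/2 → seg 2, τ=3/2; S=-5+-1199/170·τ+549/85·τ²+-317/306·τ³=-6179/1360

  seg 0: a=-2 b=656/85 c=0 d=-401/340
  seg 1: a=4 b=-547/85 c=-1203/170 d=767/170
  seg 2: a=-5 b=-1199/170 c=549/85 d=-317/306
  seg 3: a=4 b=317/85 c=-487/170 d=487/1530
S(9/2) = -6179/1360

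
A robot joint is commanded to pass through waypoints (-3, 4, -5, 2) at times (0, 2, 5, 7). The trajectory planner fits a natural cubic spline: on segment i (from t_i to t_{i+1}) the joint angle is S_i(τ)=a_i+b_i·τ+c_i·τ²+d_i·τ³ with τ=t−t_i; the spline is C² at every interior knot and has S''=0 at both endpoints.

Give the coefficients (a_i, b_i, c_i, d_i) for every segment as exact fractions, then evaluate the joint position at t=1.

Δ: Δ0=7/2, Δ1=-3, Δ2=7/2
row 1: diag=10, rhs=-39; c'=3/10, d'=-39/10
row 2: denom=10−3·3/10=91/10; d'=(39−3·-39/10)/(91/10)=39/7
back: M2=39/7
back: M1=-39/10−3/10·39/7=-39/7
M: M0=0, M1=-39/7, M2=39/7, M3=0
seg 0: a=-3, c=M0/2=0, d=(M1−M0)/(6·2)=-13/28, b=Δ0−h0·(2M0+M1)/6=75/14
seg 1: a=4, c=M1/2=-39/14, d=(M2−M1)/(6·3)=13/21, b=Δ1−h1·(2M1+M2)/6=-3/14
seg 2: a=-5, c=M2/2=39/14, d=(M3−M2)/(6·2)=-13/28, b=Δ2−h2·(2M2+M3)/6=-3/14
t_q=1 → seg 0, τ=1; S=-3+75/14·τ+0·τ²+-13/28·τ³=53/28

  seg 0: a=-3 b=75/14 c=0 d=-13/28
  seg 1: a=4 b=-3/14 c=-39/14 d=13/21
  seg 2: a=-5 b=-3/14 c=39/14 d=-13/28
S(1) = 53/28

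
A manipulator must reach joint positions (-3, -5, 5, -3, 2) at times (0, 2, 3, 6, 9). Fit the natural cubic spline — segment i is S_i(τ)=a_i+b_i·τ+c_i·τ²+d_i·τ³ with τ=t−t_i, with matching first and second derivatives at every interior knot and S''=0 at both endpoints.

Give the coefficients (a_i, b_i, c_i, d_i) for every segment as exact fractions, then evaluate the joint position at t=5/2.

  seg 0: a=-3 b=-27/5 c=0 d=11/10
  seg 1: a=-5 b=39/5 c=33/5 d=-22/5
  seg 2: a=5 b=39/5 c=-33/5 d=28/27
  seg 3: a=-3 b=-19/5 c=41/15 d=-41/135
S(5/2) = 0

Δ: Δ0=-1, Δ1=10, Δ2=-8/3, Δ3=5/3
row 1: diag=6, rhs=66; c'=1/6, d'=11
row 2: denom=8−1·1/6=47/6; d'=(-76−1·11)/(47/6)=-522/47
row 3: denom=12−3·18/47=510/47; d'=(26−3·-522/47)/(510/47)=82/15
back: M3=82/15
back: M2=-522/47−18/47·82/15=-66/5
back: M1=11−1/6·-66/5=66/5
M: M0=0, M1=66/5, M2=-66/5, M3=82/15, M4=0
seg 0: a=-3, c=M0/2=0, d=(M1−M0)/(6·2)=11/10, b=Δ0−h0·(2M0+M1)/6=-27/5
seg 1: a=-5, c=M1/2=33/5, d=(M2−M1)/(6·1)=-22/5, b=Δ1−h1·(2M1+M2)/6=39/5
seg 2: a=5, c=M2/2=-33/5, d=(M3−M2)/(6·3)=28/27, b=Δ2−h2·(2M2+M3)/6=39/5
seg 3: a=-3, c=M3/2=41/15, d=(M4−M3)/(6·3)=-41/135, b=Δ3−h3·(2M3+M4)/6=-19/5
t_q=5/2 → seg 1, τ=1/2; S=-5+39/5·τ+33/5·τ²+-22/5·τ³=0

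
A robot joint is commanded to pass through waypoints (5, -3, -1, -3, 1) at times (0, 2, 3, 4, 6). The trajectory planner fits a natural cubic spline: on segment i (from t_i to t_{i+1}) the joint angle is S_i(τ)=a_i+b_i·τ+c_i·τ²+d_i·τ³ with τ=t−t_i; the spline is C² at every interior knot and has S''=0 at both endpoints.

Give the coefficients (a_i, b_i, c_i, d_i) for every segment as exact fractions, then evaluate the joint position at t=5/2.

  seg 0: a=5 b=-215/33 c=0 d=83/132
  seg 1: a=-3 b=34/33 c=83/22 d=-185/66
  seg 2: a=-1 b=1/6 c=-51/11 d=163/66
  seg 3: a=-3 b=-56/33 c=61/22 d=-61/132
S(5/2) = -333/176

Δ: Δ0=-4, Δ1=2, Δ2=-2, Δ3=2
row 1: diag=6, rhs=36; c'=1/6, d'=6
row 2: denom=4−1·1/6=23/6; d'=(-24−1·6)/(23/6)=-180/23
row 3: denom=6−1·6/23=132/23; d'=(24−1·-180/23)/(132/23)=61/11
back: M3=61/11
back: M2=-180/23−6/23·61/11=-102/11
back: M1=6−1/6·-102/11=83/11
M: M0=0, M1=83/11, M2=-102/11, M3=61/11, M4=0
seg 0: a=5, c=M0/2=0, d=(M1−M0)/(6·2)=83/132, b=Δ0−h0·(2M0+M1)/6=-215/33
seg 1: a=-3, c=M1/2=83/22, d=(M2−M1)/(6·1)=-185/66, b=Δ1−h1·(2M1+M2)/6=34/33
seg 2: a=-1, c=M2/2=-51/11, d=(M3−M2)/(6·1)=163/66, b=Δ2−h2·(2M2+M3)/6=1/6
seg 3: a=-3, c=M3/2=61/22, d=(M4−M3)/(6·2)=-61/132, b=Δ3−h3·(2M3+M4)/6=-56/33
t_q=5/2 → seg 1, τ=1/2; S=-3+34/33·τ+83/22·τ²+-185/66·τ³=-333/176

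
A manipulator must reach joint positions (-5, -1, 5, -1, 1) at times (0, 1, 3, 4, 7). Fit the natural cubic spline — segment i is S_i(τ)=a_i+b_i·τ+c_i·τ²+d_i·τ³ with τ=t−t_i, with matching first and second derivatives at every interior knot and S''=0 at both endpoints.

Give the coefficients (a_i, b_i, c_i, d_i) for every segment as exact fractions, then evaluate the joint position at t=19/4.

  seg 0: a=-5 b=2669/750 c=0 d=331/750
  seg 1: a=-1 b=1831/375 c=331/250 d=-1699/1500
  seg 2: a=5 b=-256/75 c=-684/125 d=1082/375
  seg 3: a=-1 b=-2138/375 c=398/125 d=-398/1125
S(19/4) = -14537/4000

Δ: Δ0=4, Δ1=3, Δ2=-6, Δ3=2/3
row 1: diag=6, rhs=-6; c'=1/3, d'=-1
row 2: denom=6−2·1/3=16/3; d'=(-54−2·-1)/(16/3)=-39/4
row 3: denom=8−1·3/16=125/16; d'=(40−1·-39/4)/(125/16)=796/125
back: M3=796/125
back: M2=-39/4−3/16·796/125=-1368/125
back: M1=-1−1/3·-1368/125=331/125
M: M0=0, M1=331/125, M2=-1368/125, M3=796/125, M4=0
seg 0: a=-5, c=M0/2=0, d=(M1−M0)/(6·1)=331/750, b=Δ0−h0·(2M0+M1)/6=2669/750
seg 1: a=-1, c=M1/2=331/250, d=(M2−M1)/(6·2)=-1699/1500, b=Δ1−h1·(2M1+M2)/6=1831/375
seg 2: a=5, c=M2/2=-684/125, d=(M3−M2)/(6·1)=1082/375, b=Δ2−h2·(2M2+M3)/6=-256/75
seg 3: a=-1, c=M3/2=398/125, d=(M4−M3)/(6·3)=-398/1125, b=Δ3−h3·(2M3+M4)/6=-2138/375
t_q=19/4 → seg 3, τ=3/4; S=-1+-2138/375·τ+398/125·τ²+-398/1125·τ³=-14537/4000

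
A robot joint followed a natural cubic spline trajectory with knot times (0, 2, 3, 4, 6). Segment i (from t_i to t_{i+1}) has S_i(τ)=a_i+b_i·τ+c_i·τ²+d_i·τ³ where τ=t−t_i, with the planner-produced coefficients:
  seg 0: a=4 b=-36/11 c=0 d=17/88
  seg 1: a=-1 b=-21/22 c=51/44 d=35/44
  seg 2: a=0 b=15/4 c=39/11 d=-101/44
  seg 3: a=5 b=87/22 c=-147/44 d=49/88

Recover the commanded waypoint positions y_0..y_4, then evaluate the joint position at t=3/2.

y_0 = S_0(0) = a_0 = 4
y_1 = S_1(0) = a_1 = -1
y_2 = S_2(0) = a_2 = 0
y_3 = S_3(0) = a_3 = 5
y_4 = S_3(2) = 4
t_q=3/2 is in segment 0 (τ=3/2); S_0(τ)=-181/704

y_0=4 y_1=-1 y_2=0 y_3=5 y_4=4
S(3/2) = -181/704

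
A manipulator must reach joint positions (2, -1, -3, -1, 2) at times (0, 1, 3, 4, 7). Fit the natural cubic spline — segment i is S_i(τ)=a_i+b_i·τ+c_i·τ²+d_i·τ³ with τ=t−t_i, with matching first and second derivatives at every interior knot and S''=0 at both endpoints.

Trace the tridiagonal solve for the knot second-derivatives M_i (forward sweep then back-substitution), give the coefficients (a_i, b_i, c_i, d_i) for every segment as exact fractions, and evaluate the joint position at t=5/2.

Δ: Δ0=-3, Δ1=-1, Δ2=2, Δ3=1
row 1: diag=6, rhs=12; c'=1/3, d'=2
row 2: denom=6−2·1/3=16/3; d'=(18−2·2)/(16/3)=21/8
row 3: denom=8−1·3/16=125/16; d'=(-6−1·21/8)/(125/16)=-138/125
back: M3=-138/125
back: M2=21/8−3/16·-138/125=354/125
back: M1=2−1/3·354/125=132/125
M: M0=0, M1=132/125, M2=354/125, M3=-138/125, M4=0
seg 0: a=2, c=M0/2=0, d=(M1−M0)/(6·1)=22/125, b=Δ0−h0·(2M0+M1)/6=-397/125
seg 1: a=-1, c=M1/2=66/125, d=(M2−M1)/(6·2)=37/250, b=Δ1−h1·(2M1+M2)/6=-331/125
seg 2: a=-3, c=M2/2=177/125, d=(M3−M2)/(6·1)=-82/125, b=Δ2−h2·(2M2+M3)/6=31/25
seg 3: a=-1, c=M3/2=-69/125, d=(M4−M3)/(6·3)=23/375, b=Δ3−h3·(2M3+M4)/6=263/125
t_q=5/2 → seg 1, τ=3/2; S=-1+-331/125·τ+66/125·τ²+37/250·τ³=-6569/2000

  seg 0: a=2 b=-397/125 c=0 d=22/125
  seg 1: a=-1 b=-331/125 c=66/125 d=37/250
  seg 2: a=-3 b=31/25 c=177/125 d=-82/125
  seg 3: a=-1 b=263/125 c=-69/125 d=23/375
S(5/2) = -6569/2000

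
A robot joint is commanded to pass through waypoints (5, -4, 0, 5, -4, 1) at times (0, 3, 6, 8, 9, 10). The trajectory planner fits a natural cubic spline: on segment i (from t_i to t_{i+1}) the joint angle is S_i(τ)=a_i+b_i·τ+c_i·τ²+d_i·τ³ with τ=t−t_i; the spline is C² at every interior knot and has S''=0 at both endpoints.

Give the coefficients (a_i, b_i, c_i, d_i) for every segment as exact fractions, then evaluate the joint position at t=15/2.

Δ: Δ0=-3, Δ1=4/3, Δ2=5/2, Δ3=-9, Δ4=5
row 1: diag=12, rhs=26; c'=1/4, d'=13/6
row 2: denom=10−3·1/4=37/4; d'=(7−3·13/6)/(37/4)=2/37
row 3: denom=6−2·8/37=206/37; d'=(-69−2·2/37)/(206/37)=-2557/206
row 4: denom=4−1·37/206=787/206; d'=(84−1·-2557/206)/(787/206)=19861/787
back: M4=19861/787
back: M3=-2557/206−37/206·19861/787=-13336/787
back: M2=2/37−8/37·-13336/787=2926/787
back: M1=13/6−1/4·2926/787=2921/2361
M: M0=0, M1=2921/2361, M2=2926/787, M3=-13336/787, M4=19861/787, M5=0
seg 0: a=5, c=M0/2=0, d=(M1−M0)/(6·3)=2921/42498, b=Δ0−h0·(2M0+M1)/6=-17087/4722
seg 1: a=-4, c=M1/2=2921/4722, d=(M2−M1)/(6·3)=5857/42498, b=Δ1−h1·(2M1+M2)/6=-4162/2361
seg 2: a=0, c=M2/2=1463/787, d=(M3−M2)/(6·2)=-8131/4722, b=Δ2−h2·(2M2+M3)/6=26773/4722
seg 3: a=5, c=M3/2=-6668/787, d=(M4−M3)/(6·1)=33197/4722, b=Δ3−h3·(2M3+M4)/6=-35687/4722
seg 4: a=-4, c=M4/2=19861/1574, d=(M5−M4)/(6·1)=-19861/4722, b=Δ4−h4·(2M4+M5)/6=-8056/2361
t_q=15/2 → seg 2, τ=3/2; S=0+26773/4722·τ+1463/787·τ²+-8131/4722·τ³=86581/12592

  seg 0: a=5 b=-17087/4722 c=0 d=2921/42498
  seg 1: a=-4 b=-4162/2361 c=2921/4722 d=5857/42498
  seg 2: a=0 b=26773/4722 c=1463/787 d=-8131/4722
  seg 3: a=5 b=-35687/4722 c=-6668/787 d=33197/4722
  seg 4: a=-4 b=-8056/2361 c=19861/1574 d=-19861/4722
S(15/2) = 86581/12592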